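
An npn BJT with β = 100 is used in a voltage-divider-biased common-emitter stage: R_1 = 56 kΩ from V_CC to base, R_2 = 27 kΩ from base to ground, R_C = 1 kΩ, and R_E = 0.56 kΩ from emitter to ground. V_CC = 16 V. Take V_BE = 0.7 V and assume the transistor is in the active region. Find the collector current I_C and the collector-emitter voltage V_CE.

I_C ≈ 6 mA, V_CE ≈ 6.6 V

Thevenize the base divider: V_Th = V_CC·R_2/(R_1+R_2) = 16×27/83 = 5.2 V, R_Th = R_1‖R_2 = 18.2 kΩ.
Base-emitter loop: V_Th = I_B·R_Th + V_BE + (β+1)I_B·R_E, so I_B = (5.2 − 0.7) / (18.2 + 101×0.56) = 0.0602 mA.
I_C = β·I_B = 100×0.0602 = 6.02 mA, and I_E = (β+1)I_B = 6.08 mA.
V_CE = V_CC − I_C·R_C − I_E·R_E = 16 − 6.02×1 − 6.08×0.56 = 6.57 V.
V_CE = 6.57 V > 0.2 V confirms active-region operation.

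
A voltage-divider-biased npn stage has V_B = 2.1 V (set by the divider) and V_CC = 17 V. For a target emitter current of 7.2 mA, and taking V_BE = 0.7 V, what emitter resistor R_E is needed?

V_E = V_B − V_BE = 2.1 − 0.7 = 1.4 V.
R_E = V_E / I_E = 1.4 / 7.2 = 0.194 kΩ.

R_E ≈ 0.19 kΩ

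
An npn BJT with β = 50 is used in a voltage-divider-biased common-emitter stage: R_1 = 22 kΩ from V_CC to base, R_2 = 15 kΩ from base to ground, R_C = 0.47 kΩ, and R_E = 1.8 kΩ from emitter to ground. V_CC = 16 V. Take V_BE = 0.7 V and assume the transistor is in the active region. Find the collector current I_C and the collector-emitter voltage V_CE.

I_C ≈ 2.9 mA, V_CE ≈ 9.4 V

Thevenize the base divider: V_Th = V_CC·R_2/(R_1+R_2) = 16×15/37 = 6.49 V, R_Th = R_1‖R_2 = 8.92 kΩ.
Base-emitter loop: V_Th = I_B·R_Th + V_BE + (β+1)I_B·R_E, so I_B = (6.49 − 0.7) / (8.92 + 51×1.8) = 0.0575 mA.
I_C = β·I_B = 50×0.0575 = 2.87 mA, and I_E = (β+1)I_B = 2.93 mA.
V_CE = V_CC − I_C·R_C − I_E·R_E = 16 − 2.87×0.47 − 2.93×1.8 = 9.38 V.
V_CE = 9.38 V > 0.2 V confirms active-region operation.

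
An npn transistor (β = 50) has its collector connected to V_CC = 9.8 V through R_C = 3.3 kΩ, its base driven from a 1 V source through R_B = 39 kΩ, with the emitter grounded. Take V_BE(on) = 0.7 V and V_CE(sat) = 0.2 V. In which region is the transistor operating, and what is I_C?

active; I_C ≈ 0.38 mA

Assume active. Base-emitter loop: I_B = (V_BB − V_BE)/R_B = (1 − 0.7)/39 = 0.00769 mA.
I_C = β·I_B = 50×0.00769 = 0.385 mA.
V_CE = V_CC − I_C·R_C = 9.8 − 0.385×3.3 = 8.53 V > V_CE(sat), so the active-region assumption holds.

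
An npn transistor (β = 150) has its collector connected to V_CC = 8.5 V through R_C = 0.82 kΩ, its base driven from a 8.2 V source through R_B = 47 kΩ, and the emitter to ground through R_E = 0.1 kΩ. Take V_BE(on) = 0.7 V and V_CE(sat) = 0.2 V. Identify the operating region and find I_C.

Assume active: I_B = (8.2 − 0.7)/(47 + 151×0.1) = 0.121 mA, I_C = β·I_B = 18.1 mA.
Then V_CE = 8.5 − 18.1×0.82 − 18.2×0.1 = -8.18 V < 0.2 V — the active assumption fails.
Re-solve with V_CE = 0.2 V. KCL at the emitter: V_E/R_E = (V_BB−0.7−V_E)/R_B + (V_CC−0.2−V_E)/R_C, giving V_E = 0.915 V.
I_C = (V_CC − 0.2 − V_E)/R_C = (8.3 − 0.915)/0.82 = 9.01 mA.
Check: I_B = (7.5 − 0.915)/47 = 0.14 mA, and β·I_B = 21 mA > I_C, confirming saturation.

saturation; I_C ≈ 9 mA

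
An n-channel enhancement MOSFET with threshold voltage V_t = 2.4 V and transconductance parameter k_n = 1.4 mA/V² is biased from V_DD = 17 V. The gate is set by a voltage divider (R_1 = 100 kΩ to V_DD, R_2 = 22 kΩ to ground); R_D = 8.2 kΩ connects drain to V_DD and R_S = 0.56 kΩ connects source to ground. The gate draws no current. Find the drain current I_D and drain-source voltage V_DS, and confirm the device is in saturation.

I_D ≈ 0.21 mA, V_DS ≈ 15 V

V_G = V_DD·R_2/(R_1+R_2) = 17×22/122 = 3.07 V.
Assume saturation: I_D = (k_n/2)(V_GS − V_t)² with V_GS = V_G − I_D·R_S = 3.07 − 0.56·I_D.
Substituting gives 0.22·I_D² − 1.52·I_D + 0.31 = 0, with roots I_D = 0.21 or 6.72 mA.
The root I_D = 6.72 mA gives V_GS = -0.699 V ≤ V_t, so take I_D = 0.21 mA.
Then V_GS = 2.95 V and V_DS = V_DD − I_D(R_D+R_S) = 17 − 0.21×8.76 = 15.2 V.
Saturation requires V_DS ≥ V_GS − V_t = 0.548 V; 15.2 ≥ 0.548 ✓.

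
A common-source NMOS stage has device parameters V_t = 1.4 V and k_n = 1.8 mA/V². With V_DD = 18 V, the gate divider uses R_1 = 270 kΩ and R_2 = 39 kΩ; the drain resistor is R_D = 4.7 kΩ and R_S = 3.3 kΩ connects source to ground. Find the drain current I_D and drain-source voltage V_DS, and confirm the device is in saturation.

V_G = V_DD·R_2/(R_1+R_2) = 18×39/309 = 2.27 V.
Assume saturation: I_D = (k_n/2)(V_GS − V_t)² with V_GS = V_G − I_D·R_S = 2.27 − 3.3·I_D.
Substituting gives 9.8·I_D² − 6.18·I_D + 0.684 = 0, with roots I_D = 0.143 or 0.487 mA.
The root I_D = 0.487 mA gives V_GS = 0.664 V ≤ V_t, so take I_D = 0.143 mA.
Then V_GS = 1.8 V and V_DS = V_DD − I_D(R_D+R_S) = 18 − 0.143×8 = 16.9 V.
Saturation requires V_DS ≥ V_GS − V_t = 0.399 V; 16.9 ≥ 0.399 ✓.

I_D ≈ 0.14 mA, V_DS ≈ 17 V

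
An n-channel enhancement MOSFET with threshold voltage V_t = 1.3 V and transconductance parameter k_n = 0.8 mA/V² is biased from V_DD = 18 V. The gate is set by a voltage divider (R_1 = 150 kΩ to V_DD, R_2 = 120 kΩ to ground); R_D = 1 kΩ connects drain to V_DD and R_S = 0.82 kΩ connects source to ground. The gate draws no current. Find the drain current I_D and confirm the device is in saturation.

V_G = V_DD·R_2/(R_1+R_2) = 18×120/270 = 8 V.
Assume saturation: I_D = (k_n/2)(V_GS − V_t)² with V_GS = V_G − I_D·R_S = 8 − 0.82·I_D.
Substituting gives 0.269·I_D² − 5.4·I_D + 18 = 0, with roots I_D = 4.21 or 15.8 mA.
The root I_D = 15.8 mA gives V_GS = -4.99 V ≤ V_t, so take I_D = 4.21 mA.
Then V_GS = 4.55 V and V_DS = V_DD − I_D(R_D+R_S) = 18 − 4.21×1.82 = 10.3 V.
Saturation requires V_DS ≥ V_GS − V_t = 3.25 V; 10.3 ≥ 3.25 ✓.

I_D ≈ 4.2 mA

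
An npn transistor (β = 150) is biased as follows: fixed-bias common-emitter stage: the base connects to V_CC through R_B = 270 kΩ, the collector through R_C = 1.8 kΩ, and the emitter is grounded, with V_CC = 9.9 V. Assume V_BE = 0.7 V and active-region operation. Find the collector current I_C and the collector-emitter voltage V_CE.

Base loop: V_CC = I_B·R_B + V_BE, so I_B = (9.9 − 0.7)/270 kΩ = 0.0341 mA.
In the active region I_C = β·I_B = 150 × 0.0341 = 5.11 mA.
Collector loop: V_CE = V_CC − I_C·R_C = 9.9 − 5.11×1.8 = 0.7 V.
Since V_CE = 0.7 V > V_CE(sat) ≈ 0.2 V, the transistor is in the active region as assumed.

I_C ≈ 5.1 mA, V_CE ≈ 0.7 V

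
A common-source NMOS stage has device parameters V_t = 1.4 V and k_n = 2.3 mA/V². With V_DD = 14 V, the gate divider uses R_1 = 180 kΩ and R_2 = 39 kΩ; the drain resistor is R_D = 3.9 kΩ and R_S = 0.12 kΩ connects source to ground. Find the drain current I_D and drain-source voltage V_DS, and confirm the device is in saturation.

I_D ≈ 1.1 mA, V_DS ≈ 9.7 V

V_G = V_DD·R_2/(R_1+R_2) = 14×39/219 = 2.49 V.
Assume saturation: I_D = (k_n/2)(V_GS − V_t)² with V_GS = V_G − I_D·R_S = 2.49 − 0.12·I_D.
Substituting gives 0.0166·I_D² − 1.3·I_D + 1.37 = 0, with roots I_D = 1.07 or 77.5 mA.
The root I_D = 77.5 mA gives V_GS = -6.81 V ≤ V_t, so take I_D = 1.07 mA.
Then V_GS = 2.36 V and V_DS = V_DD − I_D(R_D+R_S) = 14 − 1.07×4.02 = 9.7 V.
Saturation requires V_DS ≥ V_GS − V_t = 0.965 V; 9.7 ≥ 0.965 ✓.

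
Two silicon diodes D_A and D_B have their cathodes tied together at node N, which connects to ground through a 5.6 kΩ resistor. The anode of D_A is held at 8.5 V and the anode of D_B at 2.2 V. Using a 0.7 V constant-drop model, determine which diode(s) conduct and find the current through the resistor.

Assume both conduct. Then node N would need to be at both 8.5−0.7 = 7.8 V and 2.2−0.7 = 1.5 V, which is impossible.
Assume only D_A conducts: V_N = 8.5 − 0.7 = 7.8 V, so I_R = 7.8/5.6 = 1.39 mA.
Check D_B: its anode-to-cathode voltage is 2.2 − 7.8 = -5.6 V < 0.7 V, so it is off. The assumption is consistent.

Only D_A conducts; I_R ≈ 1.4 mA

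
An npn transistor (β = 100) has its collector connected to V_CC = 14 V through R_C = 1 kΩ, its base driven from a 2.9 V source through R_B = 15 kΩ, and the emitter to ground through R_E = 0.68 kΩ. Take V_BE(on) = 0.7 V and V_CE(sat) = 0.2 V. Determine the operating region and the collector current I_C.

active; I_C ≈ 2.6 mA

Assume active. Base-emitter loop: I_B = (V_BB − V_BE)/(R_B + (β+1)R_E) = (2.9 − 0.7)/(15 + 101×0.68) = 0.0263 mA.
I_C = β·I_B = 100×0.0263 = 2.63 mA.
V_CE = V_CC − I_C·R_C − I_E·R_E = 14 − 2.63×1 − 2.66×0.68 = 9.57 V > V_CE(sat), so the active-region assumption holds.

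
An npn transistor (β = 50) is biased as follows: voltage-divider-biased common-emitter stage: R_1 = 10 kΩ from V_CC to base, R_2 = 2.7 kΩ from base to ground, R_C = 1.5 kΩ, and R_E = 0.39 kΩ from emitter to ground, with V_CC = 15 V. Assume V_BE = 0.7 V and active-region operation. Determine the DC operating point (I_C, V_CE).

I_C ≈ 5.7 mA, V_CE ≈ 4.3 V

Thevenize the base divider: V_Th = V_CC·R_2/(R_1+R_2) = 15×2.7/12.7 = 3.19 V, R_Th = R_1‖R_2 = 2.13 kΩ.
Base-emitter loop: V_Th = I_B·R_Th + V_BE + (β+1)I_B·R_E, so I_B = (3.19 − 0.7) / (2.13 + 51×0.39) = 0.113 mA.
I_C = β·I_B = 50×0.113 = 5.65 mA, and I_E = (β+1)I_B = 5.77 mA.
V_CE = V_CC − I_C·R_C − I_E·R_E = 15 − 5.65×1.5 − 5.77×0.39 = 4.27 V.
V_CE = 4.27 V > 0.2 V confirms active-region operation.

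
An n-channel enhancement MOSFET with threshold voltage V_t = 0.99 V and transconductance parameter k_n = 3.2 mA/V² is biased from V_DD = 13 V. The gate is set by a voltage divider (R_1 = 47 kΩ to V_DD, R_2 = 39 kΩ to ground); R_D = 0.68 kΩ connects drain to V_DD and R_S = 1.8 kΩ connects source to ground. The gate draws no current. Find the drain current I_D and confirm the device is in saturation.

V_G = V_DD·R_2/(R_1+R_2) = 13×39/86 = 5.9 V.
Assume saturation: I_D = (k_n/2)(V_GS − V_t)² with V_GS = V_G − I_D·R_S = 5.9 − 1.8·I_D.
Substituting gives 5.18·I_D² − 29.3·I_D + 38.5 = 0, with roots I_D = 2.09 or 3.55 mA.
The root I_D = 3.55 mA gives V_GS = -0.5 V ≤ V_t, so take I_D = 2.09 mA.
Then V_GS = 2.13 V and V_DS = V_DD − I_D(R_D+R_S) = 13 − 2.09×2.48 = 7.82 V.
Saturation requires V_DS ≥ V_GS − V_t = 1.14 V; 7.82 ≥ 1.14 ✓.

I_D ≈ 2.1 mA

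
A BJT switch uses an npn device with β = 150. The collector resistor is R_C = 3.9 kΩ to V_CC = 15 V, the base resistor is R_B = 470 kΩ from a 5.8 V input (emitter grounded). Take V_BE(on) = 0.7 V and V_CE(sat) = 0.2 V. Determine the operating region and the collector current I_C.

active; I_C ≈ 1.6 mA

Assume active. Base-emitter loop: I_B = (V_BB − V_BE)/R_B = (5.8 − 0.7)/470 = 0.0109 mA.
I_C = β·I_B = 150×0.0109 = 1.63 mA.
V_CE = V_CC − I_C·R_C = 15 − 1.63×3.9 = 8.65 V > V_CE(sat), so the active-region assumption holds.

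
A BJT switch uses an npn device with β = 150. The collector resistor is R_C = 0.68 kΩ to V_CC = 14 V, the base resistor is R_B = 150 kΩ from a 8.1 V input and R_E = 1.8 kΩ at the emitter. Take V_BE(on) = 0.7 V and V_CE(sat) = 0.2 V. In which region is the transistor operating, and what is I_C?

Assume active. Base-emitter loop: I_B = (V_BB − V_BE)/(R_B + (β+1)R_E) = (8.1 − 0.7)/(150 + 151×1.8) = 0.0175 mA.
I_C = β·I_B = 150×0.0175 = 2.63 mA.
V_CE = V_CC − I_C·R_C − I_E·R_E = 14 − 2.63×0.68 − 2.65×1.8 = 7.44 V > V_CE(sat), so the active-region assumption holds.

active; I_C ≈ 2.6 mA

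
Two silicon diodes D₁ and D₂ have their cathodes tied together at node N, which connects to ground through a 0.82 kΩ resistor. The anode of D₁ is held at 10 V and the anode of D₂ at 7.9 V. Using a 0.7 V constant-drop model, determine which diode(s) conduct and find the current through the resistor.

Only D₁ conducts; I_R ≈ 11 mA

Assume both conduct. Then node N would need to be at both 10−0.7 = 9.3 V and 7.9−0.7 = 7.2 V, which is impossible.
Assume only D₁ conducts: V_N = 10 − 0.7 = 9.3 V, so I_R = 9.3/0.82 = 11.3 mA.
Check D₂: its anode-to-cathode voltage is 7.9 − 9.3 = -1.4 V < 0.7 V, so it is off. The assumption is consistent.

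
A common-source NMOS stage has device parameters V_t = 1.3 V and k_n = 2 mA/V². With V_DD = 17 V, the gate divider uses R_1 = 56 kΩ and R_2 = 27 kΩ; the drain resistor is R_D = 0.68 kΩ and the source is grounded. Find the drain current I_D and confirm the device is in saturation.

I_D ≈ 18 mA

V_G = V_DD·R_2/(R_1+R_2) = 17×27/83 = 5.53 V. With the source grounded, V_GS = V_G = 5.53 V.
Assume saturation: I_D = (k_n/2)(V_GS − V_t)² = (2/2)×(5.53 − 1.3)² = 1×4.23² = 17.9 mA.
V_DS = V_DD − I_D·R_D = 17 − 17.9×0.68 = 4.83 V.
Saturation requires V_DS ≥ V_GS − V_t = 4.23 V; 4.83 ≥ 4.23 ✓.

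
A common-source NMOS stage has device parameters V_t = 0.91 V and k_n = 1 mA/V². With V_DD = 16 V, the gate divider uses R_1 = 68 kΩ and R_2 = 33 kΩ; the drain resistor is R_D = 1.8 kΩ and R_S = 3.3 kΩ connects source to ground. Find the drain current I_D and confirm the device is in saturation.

I_D ≈ 0.9 mA

V_G = V_DD·R_2/(R_1+R_2) = 16×33/101 = 5.23 V.
Assume saturation: I_D = (k_n/2)(V_GS − V_t)² with V_GS = V_G − I_D·R_S = 5.23 − 3.3·I_D.
Substituting gives 5.44·I_D² − 15.2·I_D + 9.32 = 0, with roots I_D = 0.902 or 1.9 mA.
The root I_D = 1.9 mA gives V_GS = -1.04 V ≤ V_t, so take I_D = 0.902 mA.
Then V_GS = 2.25 V and V_DS = V_DD − I_D(R_D+R_S) = 16 − 0.902×5.1 = 11.4 V.
Saturation requires V_DS ≥ V_GS − V_t = 1.34 V; 11.4 ≥ 1.34 ✓.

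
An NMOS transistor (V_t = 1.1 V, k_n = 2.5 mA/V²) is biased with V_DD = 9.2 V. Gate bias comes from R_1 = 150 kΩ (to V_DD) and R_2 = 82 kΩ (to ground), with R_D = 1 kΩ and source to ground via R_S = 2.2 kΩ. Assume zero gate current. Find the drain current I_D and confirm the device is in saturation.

V_G = V_DD·R_2/(R_1+R_2) = 9.2×82/232 = 3.25 V.
Assume saturation: I_D = (k_n/2)(V_GS − V_t)² with V_GS = V_G − I_D·R_S = 3.25 − 2.2·I_D.
Substituting gives 6.05·I_D² − 12.8·I_D + 5.79 = 0, with roots I_D = 0.65 or 1.47 mA.
The root I_D = 1.47 mA gives V_GS = 0.0151 V ≤ V_t, so take I_D = 0.65 mA.
Then V_GS = 1.82 V and V_DS = V_DD − I_D(R_D+R_S) = 9.2 − 0.65×3.2 = 7.12 V.
Saturation requires V_DS ≥ V_GS − V_t = 0.721 V; 7.12 ≥ 0.721 ✓.

I_D ≈ 0.65 mA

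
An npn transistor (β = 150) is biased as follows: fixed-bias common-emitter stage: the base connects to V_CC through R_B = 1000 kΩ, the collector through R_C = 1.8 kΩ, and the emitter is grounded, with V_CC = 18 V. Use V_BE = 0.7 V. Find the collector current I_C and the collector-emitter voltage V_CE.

I_C ≈ 2.6 mA, V_CE ≈ 13 V

Base loop: V_CC = I_B·R_B + V_BE, so I_B = (18 − 0.7)/1000 kΩ = 0.0173 mA.
In the active region I_C = β·I_B = 150 × 0.0173 = 2.59 mA.
Collector loop: V_CE = V_CC − I_C·R_C = 18 − 2.59×1.8 = 13.3 V.
Since V_CE = 13.3 V > V_CE(sat) ≈ 0.2 V, the transistor is in the active region as assumed.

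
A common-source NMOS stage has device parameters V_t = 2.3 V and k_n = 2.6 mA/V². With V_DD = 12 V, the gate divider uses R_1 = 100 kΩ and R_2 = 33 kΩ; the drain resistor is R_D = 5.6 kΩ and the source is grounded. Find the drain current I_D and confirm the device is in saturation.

I_D ≈ 0.6 mA

V_G = V_DD·R_2/(R_1+R_2) = 12×33/133 = 2.98 V. With the source grounded, V_GS = V_G = 2.98 V.
Assume saturation: I_D = (k_n/2)(V_GS − V_t)² = (2.6/2)×(2.98 − 2.3)² = 1.3×0.677² = 0.597 mA.
V_DS = V_DD − I_D·R_D = 12 − 0.597×5.6 = 8.66 V.
Saturation requires V_DS ≥ V_GS − V_t = 0.677 V; 8.66 ≥ 0.677 ✓.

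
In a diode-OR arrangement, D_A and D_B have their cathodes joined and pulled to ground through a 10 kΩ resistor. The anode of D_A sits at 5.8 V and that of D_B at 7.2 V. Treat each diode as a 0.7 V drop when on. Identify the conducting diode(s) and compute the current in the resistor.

Assume both conduct. Then node N would need to be at both 5.8−0.7 = 5.1 V and 7.2−0.7 = 6.5 V, which is impossible.
Assume only D_B conducts: V_N = 7.2 − 0.7 = 6.5 V, so I_R = 6.5/10 = 0.65 mA.
Check D_A: its anode-to-cathode voltage is 5.8 − 6.5 = -0.7 V < 0.7 V, so it is off. The assumption is consistent.

Only D_B conducts; I_R ≈ 0.65 mA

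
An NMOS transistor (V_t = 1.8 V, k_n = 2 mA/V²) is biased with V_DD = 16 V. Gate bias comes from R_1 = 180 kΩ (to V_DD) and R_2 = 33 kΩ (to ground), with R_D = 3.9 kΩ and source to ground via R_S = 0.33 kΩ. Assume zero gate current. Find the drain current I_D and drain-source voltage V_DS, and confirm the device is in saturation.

V_G = V_DD·R_2/(R_1+R_2) = 16×33/213 = 2.48 V.
Assume saturation: I_D = (k_n/2)(V_GS − V_t)² with V_GS = V_G − I_D·R_S = 2.48 − 0.33·I_D.
Substituting gives 0.109·I_D² − 1.45·I_D + 0.461 = 0, with roots I_D = 0.326 or 13 mA.
The root I_D = 13 mA gives V_GS = -1.8 V ≤ V_t, so take I_D = 0.326 mA.
Then V_GS = 2.37 V and V_DS = V_DD − I_D(R_D+R_S) = 16 − 0.326×4.23 = 14.6 V.
Saturation requires V_DS ≥ V_GS − V_t = 0.571 V; 14.6 ≥ 0.571 ✓.

I_D ≈ 0.33 mA, V_DS ≈ 15 V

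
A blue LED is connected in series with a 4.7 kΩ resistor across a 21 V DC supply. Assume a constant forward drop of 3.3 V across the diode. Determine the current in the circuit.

KVL around the loop: 21 = V_D + I·R = 3.3 + I × 4.7 kΩ.
So I = (21 − 3.3) / 4.7 kΩ = 17.7 / 4.7 = 3.77 mA.

I ≈ 3.8 mA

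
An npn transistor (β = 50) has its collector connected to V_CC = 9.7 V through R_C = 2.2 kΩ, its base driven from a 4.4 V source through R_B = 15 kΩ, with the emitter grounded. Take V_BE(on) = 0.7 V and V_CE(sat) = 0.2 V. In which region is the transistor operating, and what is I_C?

Assume active: I_B = (4.4 − 0.7)/15 = 0.247 mA, giving I_C = β·I_B = 12.3 mA.
But then V_CE = 9.7 − 12.3×2.2 = -17.4 V < V_CE(sat) = 0.2 V — impossible in the active region.
So the transistor is saturated. With V_CE = 0.2 V, I_C = (V_CC − 0.2)/R_C = 9.5/2.2 = 4.32 mA.
Check: β·I_B = 12.3 mA > I_C = 4.32 mA, confirming saturation.

saturation; I_C ≈ 4.3 mA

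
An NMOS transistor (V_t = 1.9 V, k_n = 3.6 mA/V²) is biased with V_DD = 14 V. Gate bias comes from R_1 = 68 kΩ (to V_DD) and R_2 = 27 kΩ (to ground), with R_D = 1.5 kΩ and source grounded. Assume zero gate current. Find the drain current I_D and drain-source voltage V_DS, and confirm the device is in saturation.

V_G = V_DD·R_2/(R_1+R_2) = 14×27/95 = 3.98 V. With the source grounded, V_GS = V_G = 3.98 V.
Assume saturation: I_D = (k_n/2)(V_GS − V_t)² = (3.6/2)×(3.98 − 1.9)² = 1.8×2.08² = 7.78 mA.
V_DS = V_DD − I_D·R_D = 14 − 7.78×1.5 = 2.33 V.
Saturation requires V_DS ≥ V_GS − V_t = 2.08 V; 2.33 ≥ 2.08 ✓.

I_D ≈ 7.8 mA, V_DS ≈ 2.3 V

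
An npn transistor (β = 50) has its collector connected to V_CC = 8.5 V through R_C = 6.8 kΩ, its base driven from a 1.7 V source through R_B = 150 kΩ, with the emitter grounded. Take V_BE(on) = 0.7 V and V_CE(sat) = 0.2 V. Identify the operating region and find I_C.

Assume active. Base-emitter loop: I_B = (V_BB − V_BE)/R_B = (1.7 − 0.7)/150 = 0.00667 mA.
I_C = β·I_B = 50×0.00667 = 0.333 mA.
V_CE = V_CC − I_C·R_C = 8.5 − 0.333×6.8 = 6.23 V > V_CE(sat), so the active-region assumption holds.

active; I_C ≈ 0.33 mA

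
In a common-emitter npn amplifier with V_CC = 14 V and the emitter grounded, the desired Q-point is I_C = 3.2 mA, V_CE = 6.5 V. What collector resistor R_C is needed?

R_C ≈ 2.3 kΩ

Collector loop: V_CC = I_C·R_C + V_CE.
R_C = (V_CC − V_CE)/I_C = (14 − 6.5)/3.2 = 2.34 kΩ.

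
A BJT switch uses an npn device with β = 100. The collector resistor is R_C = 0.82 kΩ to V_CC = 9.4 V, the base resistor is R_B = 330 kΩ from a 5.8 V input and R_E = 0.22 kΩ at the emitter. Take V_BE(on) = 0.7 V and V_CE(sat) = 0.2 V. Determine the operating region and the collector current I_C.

Assume active. Base-emitter loop: I_B = (V_BB − V_BE)/(R_B + (β+1)R_E) = (5.8 − 0.7)/(330 + 101×0.22) = 0.0145 mA.
I_C = β·I_B = 100×0.0145 = 1.45 mA.
V_CE = V_CC − I_C·R_C − I_E·R_E = 9.4 − 1.45×0.82 − 1.46×0.22 = 7.89 V > V_CE(sat), so the active-region assumption holds.

active; I_C ≈ 1.4 mA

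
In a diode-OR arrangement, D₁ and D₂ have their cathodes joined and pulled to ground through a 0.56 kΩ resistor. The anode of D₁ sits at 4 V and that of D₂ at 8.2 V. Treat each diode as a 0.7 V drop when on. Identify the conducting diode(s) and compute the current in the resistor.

Only D₂ conducts; I_R ≈ 13 mA

Assume both conduct. Then node N would need to be at both 4−0.7 = 3.3 V and 8.2−0.7 = 7.5 V, which is impossible.
Assume only D₂ conducts: V_N = 8.2 − 0.7 = 7.5 V, so I_R = 7.5/0.56 = 13.4 mA.
Check D₁: its anode-to-cathode voltage is 4 − 7.5 = -3.5 V < 0.7 V, so it is off. The assumption is consistent.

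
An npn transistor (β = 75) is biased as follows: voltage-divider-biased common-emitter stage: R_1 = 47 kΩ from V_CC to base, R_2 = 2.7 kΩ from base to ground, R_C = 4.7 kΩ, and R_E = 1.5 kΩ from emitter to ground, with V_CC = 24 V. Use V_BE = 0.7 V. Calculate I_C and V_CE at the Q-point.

I_C ≈ 0.39 mA, V_CE ≈ 22 V

Thevenize the base divider: V_Th = V_CC·R_2/(R_1+R_2) = 24×2.7/49.7 = 1.3 V, R_Th = R_1‖R_2 = 2.55 kΩ.
Base-emitter loop: V_Th = I_B·R_Th + V_BE + (β+1)I_B·R_E, so I_B = (1.3 − 0.7) / (2.55 + 76×1.5) = 0.00518 mA.
I_C = β·I_B = 75×0.00518 = 0.389 mA, and I_E = (β+1)I_B = 0.394 mA.
V_CE = V_CC − I_C·R_C − I_E·R_E = 24 − 0.389×4.7 − 0.394×1.5 = 21.6 V.
V_CE = 21.6 V > 0.2 V confirms active-region operation.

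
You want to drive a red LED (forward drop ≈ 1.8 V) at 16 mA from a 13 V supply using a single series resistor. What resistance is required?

The resistor drops V_S − V_D = 13 − 1.8 = 11.2 V at 16 mA.
R = 11.2 V / 16 mA = 0.7 kΩ.

R ≈ 0.7 kΩ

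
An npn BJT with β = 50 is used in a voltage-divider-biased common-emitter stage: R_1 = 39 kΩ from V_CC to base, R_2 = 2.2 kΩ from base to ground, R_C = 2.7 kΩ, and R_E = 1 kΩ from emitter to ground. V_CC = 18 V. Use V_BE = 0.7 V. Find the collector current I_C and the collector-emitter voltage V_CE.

Thevenize the base divider: V_Th = V_CC·R_2/(R_1+R_2) = 18×2.2/41.2 = 0.961 V, R_Th = R_1‖R_2 = 2.08 kΩ.
Base-emitter loop: V_Th = I_B·R_Th + V_BE + (β+1)I_B·R_E, so I_B = (0.961 − 0.7) / (2.08 + 51×1) = 0.00492 mA.
I_C = β·I_B = 50×0.00492 = 0.246 mA, and I_E = (β+1)I_B = 0.251 mA.
V_CE = V_CC − I_C·R_C − I_E·R_E = 18 − 0.246×2.7 − 0.251×1 = 17.1 V.
V_CE = 17.1 V > 0.2 V confirms active-region operation.

I_C ≈ 0.25 mA, V_CE ≈ 17 V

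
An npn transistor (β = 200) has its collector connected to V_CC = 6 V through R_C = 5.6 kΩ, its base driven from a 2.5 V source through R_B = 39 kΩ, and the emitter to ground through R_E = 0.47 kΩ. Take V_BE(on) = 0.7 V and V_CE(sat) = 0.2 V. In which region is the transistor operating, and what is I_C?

Assume active: I_B = (2.5 − 0.7)/(39 + 201×0.47) = 0.0135 mA, I_C = β·I_B = 2.7 mA.
Then V_CE = 6 − 2.7×5.6 − 2.71×0.47 = -10.4 V < 0.2 V — the active assumption fails.
Re-solve with V_CE = 0.2 V. KCL at the emitter: V_E/R_E = (V_BB−0.7−V_E)/R_B + (V_CC−0.2−V_E)/R_C, giving V_E = 0.464 V.
I_C = (V_CC − 0.2 − V_E)/R_C = (5.8 − 0.464)/5.6 = 0.953 mA.
Check: I_B = (1.8 − 0.464)/39 = 0.0343 mA, and β·I_B = 6.85 mA > I_C, confirming saturation.

saturation; I_C ≈ 0.95 mA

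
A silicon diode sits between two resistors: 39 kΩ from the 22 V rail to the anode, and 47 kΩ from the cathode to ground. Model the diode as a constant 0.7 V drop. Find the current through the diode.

I ≈ 0.25 mA

The two resistors are in series with the diode, so KVL gives 22 = I·39 + 0.7 + I·47.
I = (22 − 0.7) / (39 + 47) kΩ = 21.3 / 86 = 0.248 mA.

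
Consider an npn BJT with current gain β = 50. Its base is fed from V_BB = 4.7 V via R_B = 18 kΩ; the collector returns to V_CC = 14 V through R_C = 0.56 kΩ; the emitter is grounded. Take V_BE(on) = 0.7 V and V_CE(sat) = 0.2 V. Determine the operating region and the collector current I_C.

Assume active. Base-emitter loop: I_B = (V_BB − V_BE)/R_B = (4.7 − 0.7)/18 = 0.222 mA.
I_C = β·I_B = 50×0.222 = 11.1 mA.
V_CE = V_CC − I_C·R_C = 14 − 11.1×0.56 = 7.78 V > V_CE(sat), so the active-region assumption holds.

active; I_C ≈ 11 mA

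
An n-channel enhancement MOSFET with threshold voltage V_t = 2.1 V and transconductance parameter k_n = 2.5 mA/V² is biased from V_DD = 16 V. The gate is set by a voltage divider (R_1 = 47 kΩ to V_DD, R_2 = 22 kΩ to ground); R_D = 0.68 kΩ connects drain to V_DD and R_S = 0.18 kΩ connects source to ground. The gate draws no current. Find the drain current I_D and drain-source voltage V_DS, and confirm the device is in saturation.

I_D ≈ 5.3 mA, V_DS ≈ 11 V

V_G = V_DD·R_2/(R_1+R_2) = 16×22/69 = 5.1 V.
Assume saturation: I_D = (k_n/2)(V_GS − V_t)² with V_GS = V_G − I_D·R_S = 5.1 − 0.18·I_D.
Substituting gives 0.0405·I_D² − 2.35·I_D + 11.3 = 0, with roots I_D = 5.27 or 52.8 mA.
The root I_D = 52.8 mA gives V_GS = -4.4 V ≤ V_t, so take I_D = 5.27 mA.
Then V_GS = 4.15 V and V_DS = V_DD − I_D(R_D+R_S) = 16 − 5.27×0.86 = 11.5 V.
Saturation requires V_DS ≥ V_GS − V_t = 2.05 V; 11.5 ≥ 2.05 ✓.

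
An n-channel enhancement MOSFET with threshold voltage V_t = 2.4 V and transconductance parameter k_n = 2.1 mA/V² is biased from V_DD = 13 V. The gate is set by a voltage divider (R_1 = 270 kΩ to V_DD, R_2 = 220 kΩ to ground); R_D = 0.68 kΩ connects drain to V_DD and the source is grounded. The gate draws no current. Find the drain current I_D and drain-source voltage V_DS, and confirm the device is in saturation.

I_D ≈ 12 mA, V_DS ≈ 4.6 V

V_G = V_DD·R_2/(R_1+R_2) = 13×220/490 = 5.84 V. With the source grounded, V_GS = V_G = 5.84 V.
Assume saturation: I_D = (k_n/2)(V_GS − V_t)² = (2.1/2)×(5.84 − 2.4)² = 1.05×3.44² = 12.4 mA.
V_DS = V_DD − I_D·R_D = 13 − 12.4×0.68 = 4.57 V.
Saturation requires V_DS ≥ V_GS − V_t = 3.44 V; 4.57 ≥ 3.44 ✓.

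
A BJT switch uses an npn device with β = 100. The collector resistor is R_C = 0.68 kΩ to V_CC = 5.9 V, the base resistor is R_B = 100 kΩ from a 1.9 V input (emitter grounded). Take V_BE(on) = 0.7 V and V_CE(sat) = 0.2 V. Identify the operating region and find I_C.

active; I_C ≈ 1.2 mA

Assume active. Base-emitter loop: I_B = (V_BB − V_BE)/R_B = (1.9 − 0.7)/100 = 0.012 mA.
I_C = β·I_B = 100×0.012 = 1.2 mA.
V_CE = V_CC − I_C·R_C = 5.9 − 1.2×0.68 = 5.08 V > V_CE(sat), so the active-region assumption holds.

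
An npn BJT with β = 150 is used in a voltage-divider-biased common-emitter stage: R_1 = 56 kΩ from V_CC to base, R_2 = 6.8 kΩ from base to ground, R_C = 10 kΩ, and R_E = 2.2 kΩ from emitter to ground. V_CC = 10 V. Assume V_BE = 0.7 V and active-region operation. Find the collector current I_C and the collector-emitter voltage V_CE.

I_C ≈ 0.17 mA, V_CE ≈ 7.9 V

Thevenize the base divider: V_Th = V_CC·R_2/(R_1+R_2) = 10×6.8/62.8 = 1.08 V, R_Th = R_1‖R_2 = 6.06 kΩ.
Base-emitter loop: V_Th = I_B·R_Th + V_BE + (β+1)I_B·R_E, so I_B = (1.08 − 0.7) / (6.06 + 151×2.2) = 0.00113 mA.
I_C = β·I_B = 150×0.00113 = 0.17 mA, and I_E = (β+1)I_B = 0.171 mA.
V_CE = V_CC − I_C·R_C − I_E·R_E = 10 − 0.17×10 − 0.171×2.2 = 7.93 V.
V_CE = 7.93 V > 0.2 V confirms active-region operation.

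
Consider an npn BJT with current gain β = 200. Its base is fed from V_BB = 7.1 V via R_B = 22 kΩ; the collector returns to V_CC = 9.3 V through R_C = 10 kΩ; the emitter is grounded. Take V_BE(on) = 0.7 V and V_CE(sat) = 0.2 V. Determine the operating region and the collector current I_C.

saturation; I_C ≈ 0.91 mA

Assume active: I_B = (7.1 − 0.7)/22 = 0.291 mA, giving I_C = β·I_B = 58.2 mA.
But then V_CE = 9.3 − 58.2×10 = -573 V < V_CE(sat) = 0.2 V — impossible in the active region.
So the transistor is saturated. With V_CE = 0.2 V, I_C = (V_CC − 0.2)/R_C = 9.1/10 = 0.91 mA.
Check: β·I_B = 58.2 mA > I_C = 0.91 mA, confirming saturation.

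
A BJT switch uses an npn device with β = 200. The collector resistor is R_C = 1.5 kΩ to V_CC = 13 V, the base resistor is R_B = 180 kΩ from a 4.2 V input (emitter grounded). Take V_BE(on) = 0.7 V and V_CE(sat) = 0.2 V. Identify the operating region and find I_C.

active; I_C ≈ 3.9 mA

Assume active. Base-emitter loop: I_B = (V_BB − V_BE)/R_B = (4.2 − 0.7)/180 = 0.0194 mA.
I_C = β·I_B = 200×0.0194 = 3.89 mA.
V_CE = V_CC − I_C·R_C = 13 − 3.89×1.5 = 7.17 V > V_CE(sat), so the active-region assumption holds.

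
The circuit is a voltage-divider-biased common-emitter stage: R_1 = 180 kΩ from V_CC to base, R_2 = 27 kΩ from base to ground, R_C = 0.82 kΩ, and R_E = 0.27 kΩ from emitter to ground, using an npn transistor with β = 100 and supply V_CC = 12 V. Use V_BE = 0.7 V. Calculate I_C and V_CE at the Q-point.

I_C ≈ 1.7 mA, V_CE ≈ 10 V

Thevenize the base divider: V_Th = V_CC·R_2/(R_1+R_2) = 12×27/207 = 1.57 V, R_Th = R_1‖R_2 = 23.5 kΩ.
Base-emitter loop: V_Th = I_B·R_Th + V_BE + (β+1)I_B·R_E, so I_B = (1.57 − 0.7) / (23.5 + 101×0.27) = 0.017 mA.
I_C = β·I_B = 100×0.017 = 1.7 mA, and I_E = (β+1)I_B = 1.72 mA.
V_CE = V_CC − I_C·R_C − I_E·R_E = 12 − 1.7×0.82 − 1.72×0.27 = 10.1 V.
V_CE = 10.1 V > 0.2 V confirms active-region operation.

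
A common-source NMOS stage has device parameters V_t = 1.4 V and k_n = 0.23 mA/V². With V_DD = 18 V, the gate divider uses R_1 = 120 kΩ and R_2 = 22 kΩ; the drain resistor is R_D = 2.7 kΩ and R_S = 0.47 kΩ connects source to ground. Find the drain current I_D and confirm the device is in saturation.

I_D ≈ 0.19 mA

V_G = V_DD·R_2/(R_1+R_2) = 18×22/142 = 2.79 V.
Assume saturation: I_D = (k_n/2)(V_GS − V_t)² with V_GS = V_G − I_D·R_S = 2.79 − 0.47·I_D.
Substituting gives 0.0254·I_D² − 1.15·I_D + 0.222 = 0, with roots I_D = 0.194 or 45.1 mA.
The root I_D = 45.1 mA gives V_GS = -18.4 V ≤ V_t, so take I_D = 0.194 mA.
Then V_GS = 2.7 V and V_DS = V_DD − I_D(R_D+R_S) = 18 − 0.194×3.17 = 17.4 V.
Saturation requires V_DS ≥ V_GS − V_t = 1.3 V; 17.4 ≥ 1.3 ✓.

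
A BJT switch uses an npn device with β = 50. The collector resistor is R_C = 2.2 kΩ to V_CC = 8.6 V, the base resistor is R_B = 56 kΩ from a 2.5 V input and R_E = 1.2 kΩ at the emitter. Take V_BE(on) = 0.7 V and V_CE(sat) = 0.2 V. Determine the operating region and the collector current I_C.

active; I_C ≈ 0.77 mA

Assume active. Base-emitter loop: I_B = (V_BB − V_BE)/(R_B + (β+1)R_E) = (2.5 − 0.7)/(56 + 51×1.2) = 0.0154 mA.
I_C = β·I_B = 50×0.0154 = 0.768 mA.
V_CE = V_CC − I_C·R_C − I_E·R_E = 8.6 − 0.768×2.2 − 0.783×1.2 = 5.97 V > V_CE(sat), so the active-region assumption holds.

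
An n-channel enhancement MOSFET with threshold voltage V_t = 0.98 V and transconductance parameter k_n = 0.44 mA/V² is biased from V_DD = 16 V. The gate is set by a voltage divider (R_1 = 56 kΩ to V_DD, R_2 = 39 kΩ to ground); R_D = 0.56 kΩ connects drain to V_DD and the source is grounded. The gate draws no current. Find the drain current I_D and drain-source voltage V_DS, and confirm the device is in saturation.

V_G = V_DD·R_2/(R_1+R_2) = 16×39/95 = 6.57 V. With the source grounded, V_GS = V_G = 6.57 V.
Assume saturation: I_D = (k_n/2)(V_GS − V_t)² = (0.44/2)×(6.57 − 0.98)² = 0.22×5.59² = 6.87 mA.
V_DS = V_DD − I_D·R_D = 16 − 6.87×0.56 = 12.2 V.
Saturation requires V_DS ≥ V_GS − V_t = 5.59 V; 12.2 ≥ 5.59 ✓.

I_D ≈ 6.9 mA, V_DS ≈ 12 V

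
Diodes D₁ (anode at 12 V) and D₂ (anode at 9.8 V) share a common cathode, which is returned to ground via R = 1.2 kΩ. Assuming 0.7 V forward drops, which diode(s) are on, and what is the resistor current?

Only D₁ conducts; I_R ≈ 9.4 mA

Assume both conduct. Then node N would need to be at both 12−0.7 = 11.3 V and 9.8−0.7 = 9.1 V, which is impossible.
Assume only D₁ conducts: V_N = 12 − 0.7 = 11.3 V, so I_R = 11.3/1.2 = 9.42 mA.
Check D₂: its anode-to-cathode voltage is 9.8 − 11.3 = -1.5 V < 0.7 V, so it is off. The assumption is consistent.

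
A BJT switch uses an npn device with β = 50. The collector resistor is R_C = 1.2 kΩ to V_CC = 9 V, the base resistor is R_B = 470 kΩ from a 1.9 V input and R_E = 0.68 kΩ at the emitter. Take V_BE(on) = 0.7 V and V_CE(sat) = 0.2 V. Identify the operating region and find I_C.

active; I_C ≈ 0.12 mA

Assume active. Base-emitter loop: I_B = (V_BB − V_BE)/(R_B + (β+1)R_E) = (1.9 − 0.7)/(470 + 51×0.68) = 0.00238 mA.
I_C = β·I_B = 50×0.00238 = 0.119 mA.
V_CE = V_CC − I_C·R_C − I_E·R_E = 9 − 0.119×1.2 − 0.121×0.68 = 8.77 V > V_CE(sat), so the active-region assumption holds.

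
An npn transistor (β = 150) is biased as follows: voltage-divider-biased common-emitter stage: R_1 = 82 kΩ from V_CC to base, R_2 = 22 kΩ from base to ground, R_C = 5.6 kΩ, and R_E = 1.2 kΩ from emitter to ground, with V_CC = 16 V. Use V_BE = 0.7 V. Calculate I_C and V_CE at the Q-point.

I_C ≈ 2 mA, V_CE ≈ 2.2 V

Thevenize the base divider: V_Th = V_CC·R_2/(R_1+R_2) = 16×22/104 = 3.38 V, R_Th = R_1‖R_2 = 17.3 kΩ.
Base-emitter loop: V_Th = I_B·R_Th + V_BE + (β+1)I_B·R_E, so I_B = (3.38 − 0.7) / (17.3 + 151×1.2) = 0.0135 mA.
I_C = β·I_B = 150×0.0135 = 2.03 mA, and I_E = (β+1)I_B = 2.04 mA.
V_CE = V_CC − I_C·R_C − I_E·R_E = 16 − 2.03×5.6 − 2.04×1.2 = 2.19 V.
V_CE = 2.19 V > 0.2 V confirms active-region operation.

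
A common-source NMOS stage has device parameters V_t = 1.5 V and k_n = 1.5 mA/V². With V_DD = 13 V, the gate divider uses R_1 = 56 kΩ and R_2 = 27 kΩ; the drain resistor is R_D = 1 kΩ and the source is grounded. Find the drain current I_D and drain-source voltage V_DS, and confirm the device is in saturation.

V_G = V_DD·R_2/(R_1+R_2) = 13×27/83 = 4.23 V. With the source grounded, V_GS = V_G = 4.23 V.
Assume saturation: I_D = (k_n/2)(V_GS − V_t)² = (1.5/2)×(4.23 − 1.5)² = 0.75×2.73² = 5.59 mA.
V_DS = V_DD − I_D·R_D = 13 − 5.59×1 = 7.41 V.
Saturation requires V_DS ≥ V_GS − V_t = 2.73 V; 7.41 ≥ 2.73 ✓.

I_D ≈ 5.6 mA, V_DS ≈ 7.4 V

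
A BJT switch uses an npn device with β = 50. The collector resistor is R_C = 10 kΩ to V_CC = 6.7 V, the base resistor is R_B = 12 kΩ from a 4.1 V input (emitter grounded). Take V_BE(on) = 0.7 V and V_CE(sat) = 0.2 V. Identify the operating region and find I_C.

Assume active: I_B = (4.1 − 0.7)/12 = 0.283 mA, giving I_C = β·I_B = 14.2 mA.
But then V_CE = 6.7 − 14.2×10 = -135 V < V_CE(sat) = 0.2 V — impossible in the active region.
So the transistor is saturated. With V_CE = 0.2 V, I_C = (V_CC − 0.2)/R_C = 6.5/10 = 0.65 mA.
Check: β·I_B = 14.2 mA > I_C = 0.65 mA, confirming saturation.

saturation; I_C ≈ 0.65 mA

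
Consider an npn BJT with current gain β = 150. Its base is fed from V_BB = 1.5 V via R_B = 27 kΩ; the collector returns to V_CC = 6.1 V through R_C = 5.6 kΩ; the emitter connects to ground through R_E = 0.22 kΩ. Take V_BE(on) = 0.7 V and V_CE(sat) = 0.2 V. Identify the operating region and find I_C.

saturation; I_C ≈ 1 mA

Assume active: I_B = (1.5 − 0.7)/(27 + 151×0.22) = 0.0133 mA, I_C = β·I_B = 1.99 mA.
Then V_CE = 6.1 − 1.99×5.6 − 2.01×0.22 = -5.5 V < 0.2 V — the active assumption fails.
Re-solve with V_CE = 0.2 V. KCL at the emitter: V_E/R_E = (V_BB−0.7−V_E)/R_B + (V_CC−0.2−V_E)/R_C, giving V_E = 0.228 V.
I_C = (V_CC − 0.2 − V_E)/R_C = (5.9 − 0.228)/5.6 = 1.01 mA.
Check: I_B = (0.8 − 0.228)/27 = 0.0212 mA, and β·I_B = 3.18 mA > I_C, confirming saturation.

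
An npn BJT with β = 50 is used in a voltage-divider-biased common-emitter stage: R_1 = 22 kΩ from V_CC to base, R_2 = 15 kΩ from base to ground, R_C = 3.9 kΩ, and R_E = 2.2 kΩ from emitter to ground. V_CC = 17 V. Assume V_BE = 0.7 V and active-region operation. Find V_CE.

Thevenize the base divider: V_Th = V_CC·R_2/(R_1+R_2) = 17×15/37 = 6.89 V, R_Th = R_1‖R_2 = 8.92 kΩ.
Base-emitter loop: V_Th = I_B·R_Th + V_BE + (β+1)I_B·R_E, so I_B = (6.89 − 0.7) / (8.92 + 51×2.2) = 0.0511 mA.
I_C = β·I_B = 50×0.0511 = 2.56 mA, and I_E = (β+1)I_B = 2.61 mA.
V_CE = V_CC − I_C·R_C − I_E·R_E = 17 − 2.56×3.9 − 2.61×2.2 = 1.3 V.
V_CE = 1.3 V > 0.2 V confirms active-region operation.

V_CE ≈ 1.3 V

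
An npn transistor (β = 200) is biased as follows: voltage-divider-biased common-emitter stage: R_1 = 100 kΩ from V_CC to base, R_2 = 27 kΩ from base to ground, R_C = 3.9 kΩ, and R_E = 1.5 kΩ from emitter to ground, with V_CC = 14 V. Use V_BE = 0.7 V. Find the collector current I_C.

I_C ≈ 1.4 mA

Thevenize the base divider: V_Th = V_CC·R_2/(R_1+R_2) = 14×27/127 = 2.98 V, R_Th = R_1‖R_2 = 21.3 kΩ.
Base-emitter loop: V_Th = I_B·R_Th + V_BE + (β+1)I_B·R_E, so I_B = (2.98 − 0.7) / (21.3 + 201×1.5) = 0.00705 mA.
I_C = β·I_B = 200×0.00705 = 1.41 mA, and I_E = (β+1)I_B = 1.42 mA.
V_CE = V_CC − I_C·R_C − I_E·R_E = 14 − 1.41×3.9 − 1.42×1.5 = 6.37 V.
V_CE = 6.37 V > 0.2 V confirms active-region operation.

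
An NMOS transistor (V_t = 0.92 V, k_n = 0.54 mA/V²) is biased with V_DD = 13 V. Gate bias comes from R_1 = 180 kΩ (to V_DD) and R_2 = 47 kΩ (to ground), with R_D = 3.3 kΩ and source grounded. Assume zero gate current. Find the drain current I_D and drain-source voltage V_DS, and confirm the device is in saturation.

V_G = V_DD·R_2/(R_1+R_2) = 13×47/227 = 2.69 V. With the source grounded, V_GS = V_G = 2.69 V.
Assume saturation: I_D = (k_n/2)(V_GS − V_t)² = (0.54/2)×(2.69 − 0.92)² = 0.27×1.77² = 0.847 mA.
V_DS = V_DD − I_D·R_D = 13 − 0.847×3.3 = 10.2 V.
Saturation requires V_DS ≥ V_GS − V_t = 1.77 V; 10.2 ≥ 1.77 ✓.

I_D ≈ 0.85 mA, V_DS ≈ 10 V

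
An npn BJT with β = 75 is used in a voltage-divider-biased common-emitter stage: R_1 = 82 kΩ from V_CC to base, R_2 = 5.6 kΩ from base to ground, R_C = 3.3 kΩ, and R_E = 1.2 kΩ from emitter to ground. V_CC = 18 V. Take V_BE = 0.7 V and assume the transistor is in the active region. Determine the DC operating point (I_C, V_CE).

I_C ≈ 0.35 mA, V_CE ≈ 16 V

Thevenize the base divider: V_Th = V_CC·R_2/(R_1+R_2) = 18×5.6/87.6 = 1.15 V, R_Th = R_1‖R_2 = 5.24 kΩ.
Base-emitter loop: V_Th = I_B·R_Th + V_BE + (β+1)I_B·R_E, so I_B = (1.15 − 0.7) / (5.24 + 76×1.2) = 0.00467 mA.
I_C = β·I_B = 75×0.00467 = 0.35 mA, and I_E = (β+1)I_B = 0.355 mA.
V_CE = V_CC − I_C·R_C − I_E·R_E = 18 − 0.35×3.3 − 0.355×1.2 = 16.4 V.
V_CE = 16.4 V > 0.2 V confirms active-region operation.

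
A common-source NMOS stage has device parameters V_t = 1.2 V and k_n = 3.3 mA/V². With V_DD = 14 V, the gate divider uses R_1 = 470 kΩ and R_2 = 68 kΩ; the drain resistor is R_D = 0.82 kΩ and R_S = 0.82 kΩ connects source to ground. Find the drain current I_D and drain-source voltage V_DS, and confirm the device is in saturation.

I_D ≈ 0.23 mA, V_DS ≈ 14 V

V_G = V_DD·R_2/(R_1+R_2) = 14×68/538 = 1.77 V.
Assume saturation: I_D = (k_n/2)(V_GS − V_t)² with V_GS = V_G − I_D·R_S = 1.77 − 0.82·I_D.
Substituting gives 1.11·I_D² − 2.54·I_D + 0.535 = 0, with roots I_D = 0.235 or 2.06 mA.
The root I_D = 2.06 mA gives V_GS = 0.0838 V ≤ V_t, so take I_D = 0.235 mA.
Then V_GS = 1.58 V and V_DS = V_DD − I_D(R_D+R_S) = 14 − 0.235×1.64 = 13.6 V.
Saturation requires V_DS ≥ V_GS − V_t = 0.377 V; 13.6 ≥ 0.377 ✓.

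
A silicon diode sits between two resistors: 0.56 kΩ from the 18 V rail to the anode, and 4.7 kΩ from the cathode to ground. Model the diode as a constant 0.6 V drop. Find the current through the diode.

I ≈ 3.3 mA

The two resistors are in series with the diode, so KVL gives 18 = I·0.56 + 0.6 + I·4.7.
I = (18 − 0.6) / (0.56 + 4.7) kΩ = 17.4 / 5.26 = 3.31 mA.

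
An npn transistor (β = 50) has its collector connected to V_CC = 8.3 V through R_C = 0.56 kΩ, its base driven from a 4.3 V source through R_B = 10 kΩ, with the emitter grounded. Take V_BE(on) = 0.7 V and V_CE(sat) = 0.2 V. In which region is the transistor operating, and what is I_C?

Assume active: I_B = (4.3 − 0.7)/10 = 0.36 mA, giving I_C = β·I_B = 18 mA.
But then V_CE = 8.3 − 18×0.56 = -1.78 V < V_CE(sat) = 0.2 V — impossible in the active region.
So the transistor is saturated. With V_CE = 0.2 V, I_C = (V_CC − 0.2)/R_C = 8.1/0.56 = 14.5 mA.
Check: β·I_B = 18 mA > I_C = 14.5 mA, confirming saturation.

saturation; I_C ≈ 14 mA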